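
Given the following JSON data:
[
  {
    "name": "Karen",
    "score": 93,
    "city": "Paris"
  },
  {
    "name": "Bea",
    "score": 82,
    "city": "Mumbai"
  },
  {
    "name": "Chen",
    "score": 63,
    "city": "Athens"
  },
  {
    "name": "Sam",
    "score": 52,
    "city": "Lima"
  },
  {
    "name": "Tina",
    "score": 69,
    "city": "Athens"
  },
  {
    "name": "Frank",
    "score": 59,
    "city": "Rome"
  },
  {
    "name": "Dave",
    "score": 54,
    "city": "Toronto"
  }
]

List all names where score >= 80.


Filtering records where score >= 80:
  Karen (score=93) -> YES
  Bea (score=82) -> YES
  Chen (score=63) -> no
  Sam (score=52) -> no
  Tina (score=69) -> no
  Frank (score=59) -> no
  Dave (score=54) -> no


ANSWER: Karen, Bea


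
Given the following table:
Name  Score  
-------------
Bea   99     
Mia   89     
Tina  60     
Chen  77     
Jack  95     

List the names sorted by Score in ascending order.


Sorting by Score (ascending):
  Tina: 60
  Chen: 77
  Mia: 89
  Jack: 95
  Bea: 99


ANSWER: Tina, Chen, Mia, Jack, Bea


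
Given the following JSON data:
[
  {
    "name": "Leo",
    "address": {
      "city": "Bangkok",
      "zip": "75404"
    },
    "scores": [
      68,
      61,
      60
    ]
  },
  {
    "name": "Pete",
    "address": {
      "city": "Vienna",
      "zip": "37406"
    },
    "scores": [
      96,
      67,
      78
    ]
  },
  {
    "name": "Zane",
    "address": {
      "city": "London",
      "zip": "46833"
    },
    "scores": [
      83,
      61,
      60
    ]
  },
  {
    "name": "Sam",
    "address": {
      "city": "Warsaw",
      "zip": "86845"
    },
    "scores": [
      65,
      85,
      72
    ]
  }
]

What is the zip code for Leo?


Path: records[0].address.zip
Value: 75404

ANSWER: 75404


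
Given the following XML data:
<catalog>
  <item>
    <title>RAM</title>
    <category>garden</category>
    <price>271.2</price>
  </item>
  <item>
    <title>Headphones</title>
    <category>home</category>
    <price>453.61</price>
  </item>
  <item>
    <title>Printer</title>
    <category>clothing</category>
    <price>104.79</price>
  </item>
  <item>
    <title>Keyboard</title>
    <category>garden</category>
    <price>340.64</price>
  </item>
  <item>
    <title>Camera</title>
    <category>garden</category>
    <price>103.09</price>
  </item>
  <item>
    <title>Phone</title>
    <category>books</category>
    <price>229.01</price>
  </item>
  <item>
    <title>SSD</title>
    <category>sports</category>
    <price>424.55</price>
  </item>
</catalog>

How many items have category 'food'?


Scanning <item> elements for <category>food</category>:
Count: 0

ANSWER: 0


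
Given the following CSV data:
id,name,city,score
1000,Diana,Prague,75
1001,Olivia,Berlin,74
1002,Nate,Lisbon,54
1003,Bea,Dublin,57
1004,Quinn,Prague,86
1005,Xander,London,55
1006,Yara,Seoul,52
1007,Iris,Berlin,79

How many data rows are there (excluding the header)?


Counting rows (excluding header):
Header: id,name,city,score
Data rows: 8

ANSWER: 8


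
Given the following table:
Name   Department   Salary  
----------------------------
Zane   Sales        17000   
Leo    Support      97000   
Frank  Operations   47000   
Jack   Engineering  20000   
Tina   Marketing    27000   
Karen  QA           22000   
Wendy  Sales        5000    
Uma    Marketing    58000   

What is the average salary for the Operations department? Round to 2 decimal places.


Operations department members:
  Frank: 47000
Sum = 47000
Count = 1
Average = 47000 / 1 = 47000.00

ANSWER: 47000.00


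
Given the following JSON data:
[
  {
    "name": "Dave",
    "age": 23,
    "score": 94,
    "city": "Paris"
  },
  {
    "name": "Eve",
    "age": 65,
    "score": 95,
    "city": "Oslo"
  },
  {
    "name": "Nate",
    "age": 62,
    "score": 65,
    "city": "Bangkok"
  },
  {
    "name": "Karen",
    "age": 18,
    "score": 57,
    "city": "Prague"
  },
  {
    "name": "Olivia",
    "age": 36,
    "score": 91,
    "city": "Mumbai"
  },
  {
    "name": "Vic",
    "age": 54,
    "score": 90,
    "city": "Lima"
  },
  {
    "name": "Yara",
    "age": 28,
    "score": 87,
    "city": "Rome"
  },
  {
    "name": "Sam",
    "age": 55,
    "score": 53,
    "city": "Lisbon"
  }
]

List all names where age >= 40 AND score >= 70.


Checking both conditions:
  Dave (age=23, score=94) -> no
  Eve (age=65, score=95) -> YES
  Nate (age=62, score=65) -> no
  Karen (age=18, score=57) -> no
  Olivia (age=36, score=91) -> no
  Vic (age=54, score=90) -> YES
  Yara (age=28, score=87) -> no
  Sam (age=55, score=53) -> no


ANSWER: Eve, Vic


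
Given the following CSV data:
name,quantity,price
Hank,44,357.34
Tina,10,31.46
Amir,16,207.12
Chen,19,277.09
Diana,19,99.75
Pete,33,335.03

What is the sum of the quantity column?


Values in 'quantity' column:
  Row 1: 44
  Row 2: 10
  Row 3: 16
  Row 4: 19
  Row 5: 19
  Row 6: 33
Sum = 44 + 10 + 16 + 19 + 19 + 33 = 141

ANSWER: 141


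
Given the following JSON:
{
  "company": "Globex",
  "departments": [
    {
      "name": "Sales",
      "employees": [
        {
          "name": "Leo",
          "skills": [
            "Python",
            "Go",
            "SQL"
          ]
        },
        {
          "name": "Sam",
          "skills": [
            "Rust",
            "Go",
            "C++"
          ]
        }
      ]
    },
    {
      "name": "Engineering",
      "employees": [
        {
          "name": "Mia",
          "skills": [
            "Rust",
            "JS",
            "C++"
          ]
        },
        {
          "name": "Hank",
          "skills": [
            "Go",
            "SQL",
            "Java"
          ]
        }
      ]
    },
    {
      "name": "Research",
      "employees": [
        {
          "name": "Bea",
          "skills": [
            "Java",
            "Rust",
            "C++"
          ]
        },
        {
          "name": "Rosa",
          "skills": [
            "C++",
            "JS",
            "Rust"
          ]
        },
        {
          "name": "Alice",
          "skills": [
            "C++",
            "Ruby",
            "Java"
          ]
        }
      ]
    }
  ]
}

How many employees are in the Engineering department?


Path: departments[1].employees
Count: 2

ANSWER: 2


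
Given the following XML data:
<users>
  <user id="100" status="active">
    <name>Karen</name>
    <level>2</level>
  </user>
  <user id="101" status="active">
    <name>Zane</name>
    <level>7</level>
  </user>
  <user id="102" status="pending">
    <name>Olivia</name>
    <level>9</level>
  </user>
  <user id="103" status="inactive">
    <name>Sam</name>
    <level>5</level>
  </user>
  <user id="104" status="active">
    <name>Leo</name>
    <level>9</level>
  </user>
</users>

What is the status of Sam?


Finding user with name = Sam
user id="103" status="inactive"

ANSWER: inactive


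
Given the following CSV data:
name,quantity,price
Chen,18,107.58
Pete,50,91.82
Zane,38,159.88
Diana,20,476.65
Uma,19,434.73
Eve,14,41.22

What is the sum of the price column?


Values in 'price' column:
  Row 1: 107.58
  Row 2: 91.82
  Row 3: 159.88
  Row 4: 476.65
  Row 5: 434.73
  Row 6: 41.22
Sum = 107.58 + 91.82 + 159.88 + 476.65 + 434.73 + 41.22 = 1311.88

ANSWER: 1311.88


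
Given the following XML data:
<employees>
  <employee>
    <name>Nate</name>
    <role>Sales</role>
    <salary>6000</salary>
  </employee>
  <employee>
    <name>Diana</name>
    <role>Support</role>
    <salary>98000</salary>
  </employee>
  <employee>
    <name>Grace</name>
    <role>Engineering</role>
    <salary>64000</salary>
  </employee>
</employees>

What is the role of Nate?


Searching for <employee> with <name>Nate</name>
Found at position 1
<role>Sales</role>

ANSWER: Sales


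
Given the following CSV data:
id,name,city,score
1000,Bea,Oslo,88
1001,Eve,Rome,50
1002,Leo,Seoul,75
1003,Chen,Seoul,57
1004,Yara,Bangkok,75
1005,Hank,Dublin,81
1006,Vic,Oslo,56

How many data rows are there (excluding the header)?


Counting rows (excluding header):
Header: id,name,city,score
Data rows: 7

ANSWER: 7


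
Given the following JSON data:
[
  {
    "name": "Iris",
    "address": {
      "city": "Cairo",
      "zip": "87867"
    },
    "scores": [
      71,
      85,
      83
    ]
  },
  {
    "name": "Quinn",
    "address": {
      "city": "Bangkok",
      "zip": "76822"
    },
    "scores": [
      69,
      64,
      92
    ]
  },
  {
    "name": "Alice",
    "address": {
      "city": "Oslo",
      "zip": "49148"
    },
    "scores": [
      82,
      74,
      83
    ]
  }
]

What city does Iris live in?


Path: records[0].address.city
Value: Cairo

ANSWER: Cairo


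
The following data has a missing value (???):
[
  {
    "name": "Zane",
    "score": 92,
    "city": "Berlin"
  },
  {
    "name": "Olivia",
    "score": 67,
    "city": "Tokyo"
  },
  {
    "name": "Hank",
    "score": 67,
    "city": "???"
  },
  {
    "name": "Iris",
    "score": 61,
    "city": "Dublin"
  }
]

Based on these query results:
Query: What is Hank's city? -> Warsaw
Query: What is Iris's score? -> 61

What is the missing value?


The missing value is Hank's city
From query: Hank's city = Warsaw

ANSWER: Warsaw


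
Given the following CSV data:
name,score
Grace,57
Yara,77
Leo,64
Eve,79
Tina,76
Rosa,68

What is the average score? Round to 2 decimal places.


Scores: 57, 77, 64, 79, 76, 68
Sum = 421
Count = 6
Average = 421 / 6 = 70.17

ANSWER: 70.17


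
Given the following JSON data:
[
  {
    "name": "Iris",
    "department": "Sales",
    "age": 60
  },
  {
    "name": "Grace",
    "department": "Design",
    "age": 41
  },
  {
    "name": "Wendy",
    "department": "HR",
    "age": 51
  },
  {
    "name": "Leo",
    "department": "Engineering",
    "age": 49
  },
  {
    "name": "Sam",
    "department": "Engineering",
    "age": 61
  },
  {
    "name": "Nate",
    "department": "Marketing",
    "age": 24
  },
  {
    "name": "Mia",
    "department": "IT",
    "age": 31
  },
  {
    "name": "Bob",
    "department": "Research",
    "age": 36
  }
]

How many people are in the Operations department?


Scanning records for department = Operations
  No matches found
Count: 0

ANSWER: 0


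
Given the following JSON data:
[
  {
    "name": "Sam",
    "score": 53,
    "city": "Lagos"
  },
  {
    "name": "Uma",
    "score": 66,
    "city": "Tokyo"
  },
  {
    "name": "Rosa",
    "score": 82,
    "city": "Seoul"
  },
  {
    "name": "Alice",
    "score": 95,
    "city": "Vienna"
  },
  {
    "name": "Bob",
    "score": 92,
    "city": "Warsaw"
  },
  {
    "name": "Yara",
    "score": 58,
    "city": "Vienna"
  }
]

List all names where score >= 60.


Filtering records where score >= 60:
  Sam (score=53) -> no
  Uma (score=66) -> YES
  Rosa (score=82) -> YES
  Alice (score=95) -> YES
  Bob (score=92) -> YES
  Yara (score=58) -> no


ANSWER: Uma, Rosa, Alice, Bob


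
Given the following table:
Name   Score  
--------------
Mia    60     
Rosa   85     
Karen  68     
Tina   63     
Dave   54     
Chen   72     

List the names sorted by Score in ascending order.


Sorting by Score (ascending):
  Dave: 54
  Mia: 60
  Tina: 63
  Karen: 68
  Chen: 72
  Rosa: 85


ANSWER: Dave, Mia, Tina, Karen, Chen, Rosa


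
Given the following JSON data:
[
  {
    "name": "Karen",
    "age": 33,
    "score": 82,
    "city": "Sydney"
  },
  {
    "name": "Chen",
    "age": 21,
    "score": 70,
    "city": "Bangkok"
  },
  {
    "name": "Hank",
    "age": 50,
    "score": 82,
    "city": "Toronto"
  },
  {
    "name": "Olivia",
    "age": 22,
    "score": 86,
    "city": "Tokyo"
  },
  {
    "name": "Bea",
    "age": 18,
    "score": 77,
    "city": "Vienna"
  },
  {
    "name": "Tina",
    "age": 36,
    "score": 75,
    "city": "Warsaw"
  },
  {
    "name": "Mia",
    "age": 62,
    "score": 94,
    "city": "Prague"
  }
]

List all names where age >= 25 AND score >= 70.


Checking both conditions:
  Karen (age=33, score=82) -> YES
  Chen (age=21, score=70) -> no
  Hank (age=50, score=82) -> YES
  Olivia (age=22, score=86) -> no
  Bea (age=18, score=77) -> no
  Tina (age=36, score=75) -> YES
  Mia (age=62, score=94) -> YES


ANSWER: Karen, Hank, Tina, Mia


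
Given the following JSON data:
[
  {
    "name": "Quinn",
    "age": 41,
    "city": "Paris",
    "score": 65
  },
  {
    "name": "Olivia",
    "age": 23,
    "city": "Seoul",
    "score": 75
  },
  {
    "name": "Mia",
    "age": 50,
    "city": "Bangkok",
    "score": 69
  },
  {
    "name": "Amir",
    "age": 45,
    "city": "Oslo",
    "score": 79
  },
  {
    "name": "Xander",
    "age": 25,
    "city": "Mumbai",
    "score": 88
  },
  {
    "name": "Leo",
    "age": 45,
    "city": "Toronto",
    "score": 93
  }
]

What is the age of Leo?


Looking up record where name = Leo
Record index: 5
Field 'age' = 45

ANSWER: 45


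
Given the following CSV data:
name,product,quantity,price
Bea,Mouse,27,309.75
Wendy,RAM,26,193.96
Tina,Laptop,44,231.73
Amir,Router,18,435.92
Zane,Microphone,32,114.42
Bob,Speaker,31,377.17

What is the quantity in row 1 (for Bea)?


Row 1: Bea
Column 'quantity' = 27

ANSWER: 27


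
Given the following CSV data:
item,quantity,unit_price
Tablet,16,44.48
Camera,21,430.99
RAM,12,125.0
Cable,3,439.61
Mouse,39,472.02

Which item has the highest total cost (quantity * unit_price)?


Computing row totals:
  Tablet: 711.68
  Camera: 9050.79
  RAM: 1500.0
  Cable: 1318.83
  Mouse: 18408.78
Maximum: Mouse (18408.78)

ANSWER: Mouse


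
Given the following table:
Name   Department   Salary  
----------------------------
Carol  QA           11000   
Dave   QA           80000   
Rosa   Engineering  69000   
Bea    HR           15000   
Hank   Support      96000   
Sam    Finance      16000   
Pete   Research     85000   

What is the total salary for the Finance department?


Finance department members:
  Sam: 16000
Total = 16000 = 16000

ANSWER: 16000


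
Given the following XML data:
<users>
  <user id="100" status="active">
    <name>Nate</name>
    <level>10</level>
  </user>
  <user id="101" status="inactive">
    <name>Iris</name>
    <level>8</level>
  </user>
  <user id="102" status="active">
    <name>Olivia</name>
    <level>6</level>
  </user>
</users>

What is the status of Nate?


Finding user with name = Nate
user id="100" status="active"

ANSWER: active


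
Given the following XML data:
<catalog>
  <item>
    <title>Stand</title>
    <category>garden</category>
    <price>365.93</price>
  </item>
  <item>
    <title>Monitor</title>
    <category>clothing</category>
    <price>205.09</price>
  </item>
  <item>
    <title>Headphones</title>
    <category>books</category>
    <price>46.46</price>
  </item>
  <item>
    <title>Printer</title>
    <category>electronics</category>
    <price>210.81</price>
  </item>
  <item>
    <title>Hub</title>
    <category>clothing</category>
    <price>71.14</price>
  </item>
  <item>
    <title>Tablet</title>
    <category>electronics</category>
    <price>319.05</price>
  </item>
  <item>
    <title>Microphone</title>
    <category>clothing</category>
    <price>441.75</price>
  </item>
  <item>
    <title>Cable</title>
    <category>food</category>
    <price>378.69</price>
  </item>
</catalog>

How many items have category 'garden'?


Scanning <item> elements for <category>garden</category>:
  Item 1: Stand -> MATCH
Count: 1

ANSWER: 1


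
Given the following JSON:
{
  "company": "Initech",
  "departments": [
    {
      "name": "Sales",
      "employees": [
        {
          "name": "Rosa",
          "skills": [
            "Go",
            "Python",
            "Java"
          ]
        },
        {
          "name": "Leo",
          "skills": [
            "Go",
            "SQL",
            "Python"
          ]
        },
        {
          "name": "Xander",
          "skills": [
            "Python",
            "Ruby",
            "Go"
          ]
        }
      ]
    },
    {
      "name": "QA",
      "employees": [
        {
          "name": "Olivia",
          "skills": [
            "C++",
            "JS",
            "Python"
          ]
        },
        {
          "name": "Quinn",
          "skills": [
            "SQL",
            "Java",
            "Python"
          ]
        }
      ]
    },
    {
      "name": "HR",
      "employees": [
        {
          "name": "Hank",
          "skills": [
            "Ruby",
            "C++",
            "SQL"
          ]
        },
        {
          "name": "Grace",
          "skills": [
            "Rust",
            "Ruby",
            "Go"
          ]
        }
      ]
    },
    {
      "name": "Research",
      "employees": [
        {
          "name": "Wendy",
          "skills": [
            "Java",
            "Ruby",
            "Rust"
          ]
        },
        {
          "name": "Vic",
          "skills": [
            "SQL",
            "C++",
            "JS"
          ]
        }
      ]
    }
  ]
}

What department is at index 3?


Path: departments[3].name
Value: Research

ANSWER: Research


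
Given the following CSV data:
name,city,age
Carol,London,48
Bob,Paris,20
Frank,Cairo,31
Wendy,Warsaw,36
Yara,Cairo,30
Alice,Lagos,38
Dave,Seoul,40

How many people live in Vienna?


Scanning city column for 'Vienna':
Total matches: 0

ANSWER: 0


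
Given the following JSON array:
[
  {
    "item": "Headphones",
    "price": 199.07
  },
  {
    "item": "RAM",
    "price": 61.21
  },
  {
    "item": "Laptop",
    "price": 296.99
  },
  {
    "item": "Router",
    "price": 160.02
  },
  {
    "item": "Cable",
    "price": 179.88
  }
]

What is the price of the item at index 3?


Array index 3 -> Router
price = 160.02

ANSWER: 160.02


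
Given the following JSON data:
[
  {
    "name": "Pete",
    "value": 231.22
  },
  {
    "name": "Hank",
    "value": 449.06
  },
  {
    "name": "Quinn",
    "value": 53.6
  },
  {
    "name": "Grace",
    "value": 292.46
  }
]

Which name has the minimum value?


Comparing values:
  Pete: 231.22
  Hank: 449.06
  Quinn: 53.6
  Grace: 292.46
Minimum: Quinn (53.6)

ANSWER: Quinn


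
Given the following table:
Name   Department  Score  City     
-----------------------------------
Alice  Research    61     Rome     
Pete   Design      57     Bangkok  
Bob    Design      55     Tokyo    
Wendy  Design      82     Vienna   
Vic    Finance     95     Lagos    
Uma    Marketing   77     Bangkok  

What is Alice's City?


Row 1: Alice
City = Rome

ANSWER: Rome


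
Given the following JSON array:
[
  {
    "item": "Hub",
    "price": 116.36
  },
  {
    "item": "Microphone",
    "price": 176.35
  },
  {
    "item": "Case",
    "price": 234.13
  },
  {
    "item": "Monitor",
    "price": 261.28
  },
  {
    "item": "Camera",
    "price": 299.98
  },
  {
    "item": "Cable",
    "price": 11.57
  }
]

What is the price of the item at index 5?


Array index 5 -> Cable
price = 11.57

ANSWER: 11.57


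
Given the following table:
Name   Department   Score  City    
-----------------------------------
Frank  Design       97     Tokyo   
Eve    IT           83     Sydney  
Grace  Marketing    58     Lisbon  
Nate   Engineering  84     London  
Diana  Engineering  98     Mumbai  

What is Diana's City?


Row 5: Diana
City = Mumbai

ANSWER: Mumbai


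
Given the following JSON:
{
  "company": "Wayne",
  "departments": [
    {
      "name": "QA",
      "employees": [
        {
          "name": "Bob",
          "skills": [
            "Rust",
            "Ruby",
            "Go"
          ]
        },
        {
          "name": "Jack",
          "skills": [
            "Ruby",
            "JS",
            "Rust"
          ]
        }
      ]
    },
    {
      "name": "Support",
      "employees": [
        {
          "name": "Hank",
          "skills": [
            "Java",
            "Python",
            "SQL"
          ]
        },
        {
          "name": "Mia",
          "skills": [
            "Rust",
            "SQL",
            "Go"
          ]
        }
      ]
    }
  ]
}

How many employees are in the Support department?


Path: departments[1].employees
Count: 2

ANSWER: 2


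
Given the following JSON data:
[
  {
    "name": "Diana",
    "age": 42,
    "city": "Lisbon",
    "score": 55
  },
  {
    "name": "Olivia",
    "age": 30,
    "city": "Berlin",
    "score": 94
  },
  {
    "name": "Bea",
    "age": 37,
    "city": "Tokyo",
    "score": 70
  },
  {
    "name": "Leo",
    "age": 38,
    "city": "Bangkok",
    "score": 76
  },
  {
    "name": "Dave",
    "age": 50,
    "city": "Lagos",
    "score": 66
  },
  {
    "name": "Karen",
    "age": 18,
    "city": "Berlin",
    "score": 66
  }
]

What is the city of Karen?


Looking up record where name = Karen
Record index: 5
Field 'city' = Berlin

ANSWER: Berlin


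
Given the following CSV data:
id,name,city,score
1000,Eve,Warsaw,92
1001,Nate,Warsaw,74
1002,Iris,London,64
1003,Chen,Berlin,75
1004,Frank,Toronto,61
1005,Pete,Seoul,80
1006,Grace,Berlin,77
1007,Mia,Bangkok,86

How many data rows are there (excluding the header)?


Counting rows (excluding header):
Header: id,name,city,score
Data rows: 8

ANSWER: 8


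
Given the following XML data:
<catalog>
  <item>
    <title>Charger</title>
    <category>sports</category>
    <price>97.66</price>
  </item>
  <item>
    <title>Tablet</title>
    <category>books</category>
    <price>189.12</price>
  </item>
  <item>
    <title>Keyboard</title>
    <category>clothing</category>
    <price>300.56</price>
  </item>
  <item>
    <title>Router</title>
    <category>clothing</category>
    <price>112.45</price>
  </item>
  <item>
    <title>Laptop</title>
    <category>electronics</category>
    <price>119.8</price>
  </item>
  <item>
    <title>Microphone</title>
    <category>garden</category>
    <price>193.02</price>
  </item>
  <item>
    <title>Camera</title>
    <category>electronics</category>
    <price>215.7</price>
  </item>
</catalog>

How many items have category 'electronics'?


Scanning <item> elements for <category>electronics</category>:
  Item 5: Laptop -> MATCH
  Item 7: Camera -> MATCH
Count: 2

ANSWER: 2


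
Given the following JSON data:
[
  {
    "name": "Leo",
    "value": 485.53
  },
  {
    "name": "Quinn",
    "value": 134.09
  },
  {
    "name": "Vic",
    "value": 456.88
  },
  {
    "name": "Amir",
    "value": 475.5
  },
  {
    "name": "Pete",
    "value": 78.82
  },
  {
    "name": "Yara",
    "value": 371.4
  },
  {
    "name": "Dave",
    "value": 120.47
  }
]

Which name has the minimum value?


Comparing values:
  Leo: 485.53
  Quinn: 134.09
  Vic: 456.88
  Amir: 475.5
  Pete: 78.82
  Yara: 371.4
  Dave: 120.47
Minimum: Pete (78.82)

ANSWER: Pete


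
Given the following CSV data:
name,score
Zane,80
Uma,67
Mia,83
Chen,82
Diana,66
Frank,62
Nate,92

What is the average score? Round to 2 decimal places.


Scores: 80, 67, 83, 82, 66, 62, 92
Sum = 532
Count = 7
Average = 532 / 7 = 76.00

ANSWER: 76.00


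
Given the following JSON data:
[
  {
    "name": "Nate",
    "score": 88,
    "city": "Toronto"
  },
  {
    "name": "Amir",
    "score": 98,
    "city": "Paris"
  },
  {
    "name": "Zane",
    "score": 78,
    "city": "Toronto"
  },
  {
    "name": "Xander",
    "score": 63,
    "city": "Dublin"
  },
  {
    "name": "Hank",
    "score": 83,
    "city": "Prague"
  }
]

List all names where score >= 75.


Filtering records where score >= 75:
  Nate (score=88) -> YES
  Amir (score=98) -> YES
  Zane (score=78) -> YES
  Xander (score=63) -> no
  Hank (score=83) -> YES


ANSWER: Nate, Amir, Zane, Hank


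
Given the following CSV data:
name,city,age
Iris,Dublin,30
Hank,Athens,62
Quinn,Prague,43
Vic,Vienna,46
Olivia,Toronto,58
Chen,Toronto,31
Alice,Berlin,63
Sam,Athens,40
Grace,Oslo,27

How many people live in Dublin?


Scanning city column for 'Dublin':
  Row 1: Iris -> MATCH
Total matches: 1

ANSWER: 1


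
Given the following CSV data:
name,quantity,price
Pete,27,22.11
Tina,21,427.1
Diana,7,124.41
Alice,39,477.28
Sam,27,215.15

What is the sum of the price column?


Values in 'price' column:
  Row 1: 22.11
  Row 2: 427.1
  Row 3: 124.41
  Row 4: 477.28
  Row 5: 215.15
Sum = 22.11 + 427.1 + 124.41 + 477.28 + 215.15 = 1266.05

ANSWER: 1266.05


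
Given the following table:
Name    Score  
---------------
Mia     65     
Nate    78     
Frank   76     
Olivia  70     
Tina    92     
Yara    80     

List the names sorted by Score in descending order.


Sorting by Score (descending):
  Tina: 92
  Yara: 80
  Nate: 78
  Frank: 76
  Olivia: 70
  Mia: 65


ANSWER: Tina, Yara, Nate, Frank, Olivia, Mia


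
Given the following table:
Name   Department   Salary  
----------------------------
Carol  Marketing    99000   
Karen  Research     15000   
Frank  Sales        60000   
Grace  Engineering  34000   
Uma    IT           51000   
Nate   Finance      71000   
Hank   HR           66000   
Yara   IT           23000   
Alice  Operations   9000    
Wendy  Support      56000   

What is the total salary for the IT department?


IT department members:
  Uma: 51000
  Yara: 23000
Total = 51000 + 23000 = 74000

ANSWER: 74000


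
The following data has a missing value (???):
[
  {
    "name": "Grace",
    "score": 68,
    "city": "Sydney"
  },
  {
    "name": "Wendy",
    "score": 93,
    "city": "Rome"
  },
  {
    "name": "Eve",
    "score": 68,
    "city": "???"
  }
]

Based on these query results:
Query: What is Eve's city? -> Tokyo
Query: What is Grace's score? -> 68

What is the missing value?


The missing value is Eve's city
From query: Eve's city = Tokyo

ANSWER: Tokyo


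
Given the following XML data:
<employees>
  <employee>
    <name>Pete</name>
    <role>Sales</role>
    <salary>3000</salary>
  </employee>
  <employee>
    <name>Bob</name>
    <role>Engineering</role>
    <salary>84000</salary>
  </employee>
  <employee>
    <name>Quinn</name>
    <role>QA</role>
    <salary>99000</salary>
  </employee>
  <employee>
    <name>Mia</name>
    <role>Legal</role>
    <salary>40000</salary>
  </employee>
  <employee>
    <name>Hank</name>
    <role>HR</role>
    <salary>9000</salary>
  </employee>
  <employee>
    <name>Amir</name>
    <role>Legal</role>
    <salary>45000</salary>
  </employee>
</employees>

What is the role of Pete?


Searching for <employee> with <name>Pete</name>
Found at position 1
<role>Sales</role>

ANSWER: Sales


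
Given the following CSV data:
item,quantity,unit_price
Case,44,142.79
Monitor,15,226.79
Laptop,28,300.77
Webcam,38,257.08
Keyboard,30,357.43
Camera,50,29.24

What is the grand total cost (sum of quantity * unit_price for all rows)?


Computing row totals:
  Case: 44 * 142.79 = 6282.76
  Monitor: 15 * 226.79 = 3401.85
  Laptop: 28 * 300.77 = 8421.56
  Webcam: 38 * 257.08 = 9769.04
  Keyboard: 30 * 357.43 = 10722.9
  Camera: 50 * 29.24 = 1462.0
Grand total = 6282.76 + 3401.85 + 8421.56 + 9769.04 + 10722.9 + 1462.0 = 40060.11

ANSWER: 40060.11


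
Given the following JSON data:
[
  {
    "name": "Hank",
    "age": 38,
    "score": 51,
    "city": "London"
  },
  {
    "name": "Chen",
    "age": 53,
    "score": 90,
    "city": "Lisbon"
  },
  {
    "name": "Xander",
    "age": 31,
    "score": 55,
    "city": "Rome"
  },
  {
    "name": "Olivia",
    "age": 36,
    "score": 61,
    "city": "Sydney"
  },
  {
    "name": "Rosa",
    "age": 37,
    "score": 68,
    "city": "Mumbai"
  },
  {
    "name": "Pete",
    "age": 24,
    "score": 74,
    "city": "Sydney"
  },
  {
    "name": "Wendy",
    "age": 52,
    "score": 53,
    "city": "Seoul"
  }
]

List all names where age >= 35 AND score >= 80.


Checking both conditions:
  Hank (age=38, score=51) -> no
  Chen (age=53, score=90) -> YES
  Xander (age=31, score=55) -> no
  Olivia (age=36, score=61) -> no
  Rosa (age=37, score=68) -> no
  Pete (age=24, score=74) -> no
  Wendy (age=52, score=53) -> no


ANSWER: Chen


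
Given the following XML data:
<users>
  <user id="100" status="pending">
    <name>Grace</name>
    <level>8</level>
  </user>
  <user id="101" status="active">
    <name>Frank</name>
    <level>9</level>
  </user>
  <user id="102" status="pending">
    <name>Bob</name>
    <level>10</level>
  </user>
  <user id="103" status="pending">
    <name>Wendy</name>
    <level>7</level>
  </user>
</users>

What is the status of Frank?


Finding user with name = Frank
user id="101" status="active"

ANSWER: active


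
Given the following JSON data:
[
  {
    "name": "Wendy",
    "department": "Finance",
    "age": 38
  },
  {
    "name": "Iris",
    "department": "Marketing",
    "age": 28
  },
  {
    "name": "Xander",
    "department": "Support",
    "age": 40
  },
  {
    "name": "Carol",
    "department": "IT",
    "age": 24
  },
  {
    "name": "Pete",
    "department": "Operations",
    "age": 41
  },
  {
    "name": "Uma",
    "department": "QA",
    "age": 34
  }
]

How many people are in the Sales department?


Scanning records for department = Sales
  No matches found
Count: 0

ANSWER: 0


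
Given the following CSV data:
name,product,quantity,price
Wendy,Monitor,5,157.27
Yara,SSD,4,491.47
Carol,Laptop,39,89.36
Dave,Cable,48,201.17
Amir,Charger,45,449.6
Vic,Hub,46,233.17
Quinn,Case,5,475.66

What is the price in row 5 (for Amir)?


Row 5: Amir
Column 'price' = 449.6

ANSWER: 449.6


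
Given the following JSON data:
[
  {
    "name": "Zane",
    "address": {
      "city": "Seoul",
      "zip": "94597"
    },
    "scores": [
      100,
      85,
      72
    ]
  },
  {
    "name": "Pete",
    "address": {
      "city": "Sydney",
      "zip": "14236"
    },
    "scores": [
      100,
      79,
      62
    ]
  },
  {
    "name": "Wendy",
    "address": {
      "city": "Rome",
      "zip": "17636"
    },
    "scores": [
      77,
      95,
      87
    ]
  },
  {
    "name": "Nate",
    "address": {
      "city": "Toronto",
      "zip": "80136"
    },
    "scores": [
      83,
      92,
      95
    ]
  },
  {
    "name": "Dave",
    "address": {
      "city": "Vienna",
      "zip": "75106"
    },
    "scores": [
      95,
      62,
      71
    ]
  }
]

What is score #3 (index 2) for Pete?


Path: records[1].scores[2]
Value: 62

ANSWER: 62


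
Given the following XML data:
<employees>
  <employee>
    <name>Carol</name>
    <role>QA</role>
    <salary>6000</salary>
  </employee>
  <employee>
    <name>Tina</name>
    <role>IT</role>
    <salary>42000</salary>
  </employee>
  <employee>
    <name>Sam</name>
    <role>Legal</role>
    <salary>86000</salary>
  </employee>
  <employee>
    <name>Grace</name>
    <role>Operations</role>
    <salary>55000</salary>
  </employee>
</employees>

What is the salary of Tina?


Searching for <employee> with <name>Tina</name>
Found at position 2
<salary>42000</salary>

ANSWER: 42000


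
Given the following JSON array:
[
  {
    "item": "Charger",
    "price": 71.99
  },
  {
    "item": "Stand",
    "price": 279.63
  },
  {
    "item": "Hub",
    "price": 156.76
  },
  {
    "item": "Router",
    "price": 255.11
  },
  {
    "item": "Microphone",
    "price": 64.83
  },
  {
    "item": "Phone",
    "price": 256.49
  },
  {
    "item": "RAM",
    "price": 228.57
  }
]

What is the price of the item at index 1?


Array index 1 -> Stand
price = 279.63

ANSWER: 279.63


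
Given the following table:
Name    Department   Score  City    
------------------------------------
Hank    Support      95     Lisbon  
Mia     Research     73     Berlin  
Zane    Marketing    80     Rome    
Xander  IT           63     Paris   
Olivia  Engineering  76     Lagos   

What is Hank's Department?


Row 1: Hank
Department = Support

ANSWER: Support


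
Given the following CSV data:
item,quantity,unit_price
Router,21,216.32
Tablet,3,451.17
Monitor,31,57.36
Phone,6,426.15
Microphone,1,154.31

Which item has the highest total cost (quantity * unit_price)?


Computing row totals:
  Router: 4542.72
  Tablet: 1353.51
  Monitor: 1778.16
  Phone: 2556.9
  Microphone: 154.31
Maximum: Router (4542.72)

ANSWER: Router


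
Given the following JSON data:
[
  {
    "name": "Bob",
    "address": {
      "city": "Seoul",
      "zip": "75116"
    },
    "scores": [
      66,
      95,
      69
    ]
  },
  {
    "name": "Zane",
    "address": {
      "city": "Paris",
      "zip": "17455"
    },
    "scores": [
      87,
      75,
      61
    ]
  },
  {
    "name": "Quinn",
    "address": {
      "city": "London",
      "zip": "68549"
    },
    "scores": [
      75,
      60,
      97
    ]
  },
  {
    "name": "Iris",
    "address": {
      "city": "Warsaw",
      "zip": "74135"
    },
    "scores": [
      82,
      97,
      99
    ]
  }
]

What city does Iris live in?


Path: records[3].address.city
Value: Warsaw

ANSWER: Warsaw


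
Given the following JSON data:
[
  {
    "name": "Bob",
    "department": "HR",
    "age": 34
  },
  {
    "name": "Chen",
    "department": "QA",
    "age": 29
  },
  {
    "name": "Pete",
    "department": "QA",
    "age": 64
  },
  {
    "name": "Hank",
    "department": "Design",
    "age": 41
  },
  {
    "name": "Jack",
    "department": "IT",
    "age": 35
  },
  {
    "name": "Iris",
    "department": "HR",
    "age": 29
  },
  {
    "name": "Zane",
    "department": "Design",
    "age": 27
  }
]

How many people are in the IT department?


Scanning records for department = IT
  Record 4: Jack
Count: 1

ANSWER: 1


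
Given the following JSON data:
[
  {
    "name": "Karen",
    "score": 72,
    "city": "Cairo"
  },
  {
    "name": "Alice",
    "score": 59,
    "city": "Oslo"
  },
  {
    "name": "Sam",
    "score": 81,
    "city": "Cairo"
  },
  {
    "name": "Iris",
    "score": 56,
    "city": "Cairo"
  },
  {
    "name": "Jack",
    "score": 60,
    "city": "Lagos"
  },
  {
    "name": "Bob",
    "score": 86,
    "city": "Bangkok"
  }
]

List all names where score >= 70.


Filtering records where score >= 70:
  Karen (score=72) -> YES
  Alice (score=59) -> no
  Sam (score=81) -> YES
  Iris (score=56) -> no
  Jack (score=60) -> no
  Bob (score=86) -> YES


ANSWER: Karen, Sam, Bob


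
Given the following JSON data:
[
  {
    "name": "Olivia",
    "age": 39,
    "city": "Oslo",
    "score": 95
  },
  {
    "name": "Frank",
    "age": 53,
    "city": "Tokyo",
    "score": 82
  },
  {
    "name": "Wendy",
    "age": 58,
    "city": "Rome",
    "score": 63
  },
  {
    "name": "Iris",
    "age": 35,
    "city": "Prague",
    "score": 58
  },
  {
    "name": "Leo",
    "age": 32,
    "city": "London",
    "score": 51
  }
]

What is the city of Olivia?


Looking up record where name = Olivia
Record index: 0
Field 'city' = Oslo

ANSWER: Oslo


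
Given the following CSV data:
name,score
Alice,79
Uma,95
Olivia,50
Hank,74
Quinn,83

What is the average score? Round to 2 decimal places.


Scores: 79, 95, 50, 74, 83
Sum = 381
Count = 5
Average = 381 / 5 = 76.20

ANSWER: 76.20


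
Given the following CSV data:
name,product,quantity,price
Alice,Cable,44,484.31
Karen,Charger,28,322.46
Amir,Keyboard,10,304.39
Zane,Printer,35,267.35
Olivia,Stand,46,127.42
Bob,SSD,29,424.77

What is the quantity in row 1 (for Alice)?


Row 1: Alice
Column 'quantity' = 44

ANSWER: 44


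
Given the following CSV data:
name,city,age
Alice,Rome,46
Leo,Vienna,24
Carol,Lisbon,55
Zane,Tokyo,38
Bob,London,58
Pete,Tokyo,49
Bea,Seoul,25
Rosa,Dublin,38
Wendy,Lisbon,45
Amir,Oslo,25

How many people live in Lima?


Scanning city column for 'Lima':
Total matches: 0

ANSWER: 0


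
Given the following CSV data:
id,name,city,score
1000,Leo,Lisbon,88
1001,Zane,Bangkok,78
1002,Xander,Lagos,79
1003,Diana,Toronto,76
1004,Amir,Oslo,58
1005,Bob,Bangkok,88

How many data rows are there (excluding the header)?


Counting rows (excluding header):
Header: id,name,city,score
Data rows: 6

ANSWER: 6


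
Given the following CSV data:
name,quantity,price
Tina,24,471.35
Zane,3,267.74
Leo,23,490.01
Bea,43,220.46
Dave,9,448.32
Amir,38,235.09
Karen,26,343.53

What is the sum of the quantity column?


Values in 'quantity' column:
  Row 1: 24
  Row 2: 3
  Row 3: 23
  Row 4: 43
  Row 5: 9
  Row 6: 38
  Row 7: 26
Sum = 24 + 3 + 23 + 43 + 9 + 38 + 26 = 166

ANSWER: 166


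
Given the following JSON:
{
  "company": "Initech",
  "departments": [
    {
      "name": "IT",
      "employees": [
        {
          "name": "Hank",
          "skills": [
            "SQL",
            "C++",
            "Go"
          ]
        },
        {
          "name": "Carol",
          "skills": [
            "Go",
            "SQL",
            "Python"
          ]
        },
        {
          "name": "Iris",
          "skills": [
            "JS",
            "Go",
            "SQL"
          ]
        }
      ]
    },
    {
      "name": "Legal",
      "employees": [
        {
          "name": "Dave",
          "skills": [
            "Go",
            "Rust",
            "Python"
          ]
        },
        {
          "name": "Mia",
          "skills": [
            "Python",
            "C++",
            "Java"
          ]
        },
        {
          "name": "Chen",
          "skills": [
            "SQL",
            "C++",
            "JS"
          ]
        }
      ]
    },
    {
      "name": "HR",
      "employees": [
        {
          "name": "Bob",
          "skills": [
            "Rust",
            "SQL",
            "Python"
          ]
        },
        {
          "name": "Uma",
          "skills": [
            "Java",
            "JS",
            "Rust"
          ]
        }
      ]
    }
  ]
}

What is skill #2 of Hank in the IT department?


Path: departments[0].employees[0].skills[1]
Value: C++

ANSWER: C++


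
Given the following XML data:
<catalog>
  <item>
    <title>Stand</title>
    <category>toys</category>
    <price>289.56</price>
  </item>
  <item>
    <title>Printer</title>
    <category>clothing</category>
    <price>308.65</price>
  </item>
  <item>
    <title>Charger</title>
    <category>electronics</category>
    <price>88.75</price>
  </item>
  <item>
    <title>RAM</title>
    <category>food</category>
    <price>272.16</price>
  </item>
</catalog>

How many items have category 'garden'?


Scanning <item> elements for <category>garden</category>:
Count: 0

ANSWER: 0


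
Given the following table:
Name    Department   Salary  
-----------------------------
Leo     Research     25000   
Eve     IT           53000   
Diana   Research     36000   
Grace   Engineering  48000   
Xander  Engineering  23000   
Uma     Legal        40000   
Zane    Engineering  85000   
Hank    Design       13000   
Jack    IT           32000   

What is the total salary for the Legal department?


Legal department members:
  Uma: 40000
Total = 40000 = 40000

ANSWER: 40000


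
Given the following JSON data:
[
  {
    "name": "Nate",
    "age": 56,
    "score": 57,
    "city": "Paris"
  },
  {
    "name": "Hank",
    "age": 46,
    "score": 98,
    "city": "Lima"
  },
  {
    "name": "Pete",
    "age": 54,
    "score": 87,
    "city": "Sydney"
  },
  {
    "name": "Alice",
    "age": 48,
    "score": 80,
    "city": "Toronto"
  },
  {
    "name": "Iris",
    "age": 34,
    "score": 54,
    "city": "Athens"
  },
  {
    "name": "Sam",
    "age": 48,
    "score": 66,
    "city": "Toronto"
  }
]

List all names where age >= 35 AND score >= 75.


Checking both conditions:
  Nate (age=56, score=57) -> no
  Hank (age=46, score=98) -> YES
  Pete (age=54, score=87) -> YES
  Alice (age=48, score=80) -> YES
  Iris (age=34, score=54) -> no
  Sam (age=48, score=66) -> no


ANSWER: Hank, Pete, Alice


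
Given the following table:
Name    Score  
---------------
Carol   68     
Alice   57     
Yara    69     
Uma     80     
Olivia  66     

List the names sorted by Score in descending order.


Sorting by Score (descending):
  Uma: 80
  Yara: 69
  Carol: 68
  Olivia: 66
  Alice: 57


ANSWER: Uma, Yara, Carol, Olivia, Alice


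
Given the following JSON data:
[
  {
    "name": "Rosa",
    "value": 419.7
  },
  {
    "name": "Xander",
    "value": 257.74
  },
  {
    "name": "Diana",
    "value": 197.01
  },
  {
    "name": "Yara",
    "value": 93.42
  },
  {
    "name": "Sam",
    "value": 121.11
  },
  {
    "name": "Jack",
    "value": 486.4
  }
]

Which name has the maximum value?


Comparing values:
  Rosa: 419.7
  Xander: 257.74
  Diana: 197.01
  Yara: 93.42
  Sam: 121.11
  Jack: 486.4
Maximum: Jack (486.4)

ANSWER: Jack
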